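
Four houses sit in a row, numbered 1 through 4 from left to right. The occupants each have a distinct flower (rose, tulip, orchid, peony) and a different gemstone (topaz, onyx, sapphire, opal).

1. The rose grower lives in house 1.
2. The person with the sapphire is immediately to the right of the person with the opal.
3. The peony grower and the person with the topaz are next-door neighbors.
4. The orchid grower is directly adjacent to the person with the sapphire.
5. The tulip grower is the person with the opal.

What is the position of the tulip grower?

2

By clue 1, the rose grower is in house 1.
The tulip grower is narrowed to house 2 or 3; consider each.
Placing it in house 3 leads to a contradiction, so it's in house 2.
From clue 5, the person with the opal must be in house 2.
Clue 2: the person with the sapphire is in house 3.
From clue 4, the orchid grower must be in house 4.
So house 3 gets peony for flower.
That leaves onyx as the gemstone for house 1.
House 4 gemstone: only topaz fits.
So: house 1 = rose/onyx, house 2 = tulip/opal, house 3 = peony/sapphire, house 4 = orchid/topaz.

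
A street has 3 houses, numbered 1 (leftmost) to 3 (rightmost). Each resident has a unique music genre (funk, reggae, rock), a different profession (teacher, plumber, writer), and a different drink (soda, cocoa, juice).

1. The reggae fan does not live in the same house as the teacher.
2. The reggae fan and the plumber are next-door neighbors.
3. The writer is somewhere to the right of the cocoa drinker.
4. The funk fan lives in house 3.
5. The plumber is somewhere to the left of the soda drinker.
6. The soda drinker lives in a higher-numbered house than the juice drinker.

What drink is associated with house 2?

juice

Clue 4: the funk fan is in house 3.
That leaves soda as the drink for house 3.
The reggae fan is narrowed to house 1 or 2; consider each.
Placing it in house 1 leads to a contradiction, so it's in house 2.
From clue 2, the plumber must be in house 1.
That leaves rock as the music genre for house 1.
So house 2 gets writer for profession.
That leaves teacher as the profession for house 3.
From clue 3, the cocoa drinker must be in house 1.
So house 2 gets juice for drink.
So: house 1 = rock/plumber/cocoa, house 2 = reggae/writer/juice, house 3 = funk/teacher/soda.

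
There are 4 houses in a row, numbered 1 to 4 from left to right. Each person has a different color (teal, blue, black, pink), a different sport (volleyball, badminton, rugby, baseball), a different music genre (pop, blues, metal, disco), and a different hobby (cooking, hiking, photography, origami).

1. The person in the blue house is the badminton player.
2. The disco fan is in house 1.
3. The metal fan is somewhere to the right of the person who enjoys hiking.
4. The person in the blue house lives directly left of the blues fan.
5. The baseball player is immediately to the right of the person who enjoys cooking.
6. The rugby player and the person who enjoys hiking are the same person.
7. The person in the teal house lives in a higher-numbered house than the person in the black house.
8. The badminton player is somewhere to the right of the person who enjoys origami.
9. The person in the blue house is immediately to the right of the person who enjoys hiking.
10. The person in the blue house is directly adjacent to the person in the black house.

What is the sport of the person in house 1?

volleyball

By clue 2, the disco fan is in house 1.
That leaves photography as the hobby for house 4.
So house 3 gets cooking for hobby.
By clue 5, the baseball player is in house 4.
The person in the blue house is narrowed to house 2 or 3; consider each.
Placing it in house 2 leads to a contradiction, so it's in house 3.
From clue 1, the badminton player must be in house 3.
By clue 4, the blues fan is in house 4.
Clue 9 places the person who enjoys hiking in house 2.
Clue 10 places the person in the black house in house 2.
The only color still possible for house 1 is pink.
House 4's color must be teal (nothing else left).
So house 1 gets origami for hobby.
Clue 3: the metal fan is in house 3.
From clue 6, the rugby player must be in house 2.
That leaves volleyball as the sport for house 1.
House 2's music genre must be pop (nothing else left).
So: house 1 = pink/volleyball/disco/origami, house 2 = black/rugby/pop/hiking, house 3 = blue/badminton/metal/cooking, house 4 = teal/baseball/blues/photography.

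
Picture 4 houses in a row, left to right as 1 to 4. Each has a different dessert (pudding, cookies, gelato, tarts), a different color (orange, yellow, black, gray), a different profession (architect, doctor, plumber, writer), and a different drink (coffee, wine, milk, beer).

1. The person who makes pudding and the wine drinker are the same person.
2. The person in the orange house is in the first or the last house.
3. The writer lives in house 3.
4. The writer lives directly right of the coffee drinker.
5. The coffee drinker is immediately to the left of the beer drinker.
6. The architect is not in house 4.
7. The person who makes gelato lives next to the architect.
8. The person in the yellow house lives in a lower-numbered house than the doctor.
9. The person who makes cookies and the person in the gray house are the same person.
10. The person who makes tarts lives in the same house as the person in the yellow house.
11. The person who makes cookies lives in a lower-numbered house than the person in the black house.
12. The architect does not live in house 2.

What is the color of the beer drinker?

Clue 3: the writer is in house 3.
The coffee drinker is in house 2 (clue 4).
Clue 5 places the beer drinker in house 3.
The person who makes gelato is in house 2 (clue 7).
House 4's dessert must be pudding (nothing else left).
So house 1 gets architect for profession.
From clue 1, the wine drinker must be in house 4.
That leaves black as the color for house 2.
House 4 color: only orange fits.
That leaves milk as the drink for house 1.
Clue 11 places the person who makes cookies in house 1.
House 3's dessert must be tarts (nothing else left).
The person in the gray house is in house 1 (clue 9).
Clue 10 places the person in the yellow house in house 3.
From clue 8, the doctor must be in house 4.
So house 2 gets plumber for profession.
So: house 1 = cookies/gray/architect/milk, house 2 = gelato/black/plumber/coffee, house 3 = tarts/yellow/writer/beer, house 4 = pudding/orange/doctor/wine.

yellow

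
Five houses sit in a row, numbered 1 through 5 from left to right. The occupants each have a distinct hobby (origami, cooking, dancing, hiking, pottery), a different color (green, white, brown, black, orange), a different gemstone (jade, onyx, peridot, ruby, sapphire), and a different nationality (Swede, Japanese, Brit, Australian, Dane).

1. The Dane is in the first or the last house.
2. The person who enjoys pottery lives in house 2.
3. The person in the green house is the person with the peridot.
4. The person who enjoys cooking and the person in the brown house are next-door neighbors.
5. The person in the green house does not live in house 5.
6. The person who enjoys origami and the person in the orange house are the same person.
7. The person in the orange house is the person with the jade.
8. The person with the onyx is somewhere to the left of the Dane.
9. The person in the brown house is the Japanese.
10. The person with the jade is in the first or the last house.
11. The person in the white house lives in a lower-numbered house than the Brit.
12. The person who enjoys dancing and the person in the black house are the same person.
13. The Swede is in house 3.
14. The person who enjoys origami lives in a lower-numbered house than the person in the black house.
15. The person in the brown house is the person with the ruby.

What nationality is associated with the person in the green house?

From clue 2, the person who enjoys pottery must be in house 2.
Clue 8: the Dane is in house 5.
The Swede is in house 3 (clue 13).
The person in the orange house is in house 1 (clue 7).
By clue 7, the person with the jade is in house 1.
That leaves black as the color for house 5.
The only gemstone still possible for house 5 is sapphire.
That leaves Australian as the nationality for house 1.
Clue 6: the person who enjoys origami is in house 1.
Clue 11 places the Brit in house 4.
From clue 12, the person who enjoys dancing must be in house 5.
The only hobby still possible for house 4 is hiking.
House 2 nationality: only Japanese fits.
Clue 9: the person in the brown house is in house 2.
Clue 15 places the person with the ruby in house 2.
So house 3 gets cooking for hobby.
House 4's color must be green (nothing else left).
The person with the peridot is in house 4 (clue 3).
House 3 color: only white fits.
So house 3 gets onyx for gemstone.
So: house 1 = origami/orange/jade/Australian, house 2 = pottery/brown/ruby/Japanese, house 3 = cooking/white/onyx/Swede, house 4 = hiking/green/peridot/Brit, house 5 = dancing/black/sapphire/Dane.

Brit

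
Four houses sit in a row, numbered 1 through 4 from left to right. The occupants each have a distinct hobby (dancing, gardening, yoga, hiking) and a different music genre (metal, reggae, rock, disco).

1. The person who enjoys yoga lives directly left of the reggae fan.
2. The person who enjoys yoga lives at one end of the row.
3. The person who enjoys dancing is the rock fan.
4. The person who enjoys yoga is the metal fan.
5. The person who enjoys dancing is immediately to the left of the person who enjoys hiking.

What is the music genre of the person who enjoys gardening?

reggae

Clue 2 places the person who enjoys yoga in house 1.
From clue 4, the metal fan must be in house 1.
By clue 1, the reggae fan is in house 2.
So house 3 gets rock for music genre.
So house 4 gets disco for music genre.
Clue 3 places the person who enjoys dancing in house 3.
The person who enjoys hiking is in house 4 (clue 5).
The only hobby still possible for house 2 is gardening.
So: house 1 = yoga/metal, house 2 = gardening/reggae, house 3 = dancing/rock, house 4 = hiking/disco.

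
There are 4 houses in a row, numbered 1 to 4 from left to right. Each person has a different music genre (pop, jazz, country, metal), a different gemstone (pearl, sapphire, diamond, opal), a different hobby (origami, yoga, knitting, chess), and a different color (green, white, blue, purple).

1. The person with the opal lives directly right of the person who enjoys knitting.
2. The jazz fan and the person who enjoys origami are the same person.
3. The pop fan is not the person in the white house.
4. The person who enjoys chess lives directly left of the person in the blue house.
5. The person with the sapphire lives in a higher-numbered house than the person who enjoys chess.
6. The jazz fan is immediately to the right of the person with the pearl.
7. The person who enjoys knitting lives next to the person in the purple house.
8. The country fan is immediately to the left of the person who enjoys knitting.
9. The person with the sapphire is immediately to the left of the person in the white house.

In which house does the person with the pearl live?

The country fan is narrowed to house 1 or 2; consider each.
Placing it in house 1 leads to a contradiction, so it's in house 2.
Clue 8 places the person who enjoys knitting in house 3.
Clue 1: the person with the opal is in house 4.
The jazz fan is in house 4 (clue 2).
Clue 2: the person who enjoys origami is in house 4.
Clue 6 places the person with the pearl in house 3.
That leaves diamond as the gemstone for house 1.
So house 2 gets sapphire for gemstone.
That leaves green as the color for house 1.
Clue 5: the person who enjoys chess is in house 1.
From clue 9, the person in the white house must be in house 3.
The only hobby still possible for house 2 is yoga.
The only color still possible for house 2 is blue.
So house 4 gets purple for color.
Clue 3 places the pop fan in house 1.
That leaves metal as the music genre for house 3.
So: house 1 = pop/diamond/chess/green, house 2 = country/sapphire/yoga/blue, house 3 = metal/pearl/knitting/white, house 4 = jazz/opal/origami/purple.

3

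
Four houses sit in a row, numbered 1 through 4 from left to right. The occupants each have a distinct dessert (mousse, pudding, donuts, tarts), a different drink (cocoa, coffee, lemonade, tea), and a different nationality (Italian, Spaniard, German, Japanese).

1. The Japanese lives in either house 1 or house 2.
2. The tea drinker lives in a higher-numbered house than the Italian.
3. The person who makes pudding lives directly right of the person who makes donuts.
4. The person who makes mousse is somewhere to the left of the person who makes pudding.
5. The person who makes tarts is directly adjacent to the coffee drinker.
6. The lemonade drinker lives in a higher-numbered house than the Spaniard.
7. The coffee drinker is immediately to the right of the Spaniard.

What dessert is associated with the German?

The only drink still possible for house 1 is cocoa.
House 4 nationality: only German fits.
The Japanese is narrowed to house 1 or 2; consider each.
Placing it in house 1 leads to a contradiction, so it's in house 2.
House 4's dessert must be pudding (nothing else left).
The person who makes donuts is in house 3 (clue 3).
That leaves tarts as the dessert for house 1.
House 2's dessert must be mousse (nothing else left).
The coffee drinker is in house 2 (clue 5).
From clue 7, the Spaniard must be in house 1.
That leaves Italian as the nationality for house 3.
Clue 2: the tea drinker is in house 4.
House 3's drink must be lemonade (nothing else left).
So: house 1 = tarts/cocoa/Spaniard, house 2 = mousse/coffee/Japanese, house 3 = donuts/lemonade/Italian, house 4 = pudding/tea/German.

pudding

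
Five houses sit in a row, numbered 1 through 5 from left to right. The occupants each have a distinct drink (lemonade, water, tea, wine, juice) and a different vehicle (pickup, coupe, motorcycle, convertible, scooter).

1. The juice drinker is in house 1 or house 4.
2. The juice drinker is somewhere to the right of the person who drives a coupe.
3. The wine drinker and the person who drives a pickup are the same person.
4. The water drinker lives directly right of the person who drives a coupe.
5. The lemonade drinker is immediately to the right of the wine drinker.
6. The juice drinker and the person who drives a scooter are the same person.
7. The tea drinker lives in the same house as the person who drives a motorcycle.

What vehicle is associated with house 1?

pickup

From clue 2, the juice drinker must be in house 4.
Clue 6: the person who drives a scooter is in house 4.
So house 5 gets tea for drink.
From clue 7, the person who drives a motorcycle must be in house 5.
The only drink still possible for house 1 is wine.
That leaves convertible as the vehicle for house 3.
By clue 3, the person who drives a pickup is in house 1.
By clue 5, the lemonade drinker is in house 2.
That leaves water as the drink for house 3.
That leaves coupe as the vehicle for house 2.
So: house 1 = wine/pickup, house 2 = lemonade/coupe, house 3 = water/convertible, house 4 = juice/scooter, house 5 = tea/motorcycle.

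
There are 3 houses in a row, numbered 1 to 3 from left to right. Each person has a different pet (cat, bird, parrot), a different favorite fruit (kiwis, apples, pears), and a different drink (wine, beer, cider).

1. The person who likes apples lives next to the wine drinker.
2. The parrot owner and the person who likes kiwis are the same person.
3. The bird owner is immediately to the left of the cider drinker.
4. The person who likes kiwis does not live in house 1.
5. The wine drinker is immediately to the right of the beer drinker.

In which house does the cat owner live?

That leaves beer as the drink for house 1.
Clue 5 places the wine drinker in house 2.
So house 3 gets cider for drink.
Clue 3: the bird owner is in house 2.
House 1's pet must be cat (nothing else left).
That leaves parrot as the pet for house 3.
By clue 2, the person who likes kiwis is in house 3.
So house 1 gets apples for favorite fruit.
That leaves pears as the favorite fruit for house 2.
So: house 1 = cat/apples/beer, house 2 = bird/pears/wine, house 3 = parrot/kiwis/cider.

1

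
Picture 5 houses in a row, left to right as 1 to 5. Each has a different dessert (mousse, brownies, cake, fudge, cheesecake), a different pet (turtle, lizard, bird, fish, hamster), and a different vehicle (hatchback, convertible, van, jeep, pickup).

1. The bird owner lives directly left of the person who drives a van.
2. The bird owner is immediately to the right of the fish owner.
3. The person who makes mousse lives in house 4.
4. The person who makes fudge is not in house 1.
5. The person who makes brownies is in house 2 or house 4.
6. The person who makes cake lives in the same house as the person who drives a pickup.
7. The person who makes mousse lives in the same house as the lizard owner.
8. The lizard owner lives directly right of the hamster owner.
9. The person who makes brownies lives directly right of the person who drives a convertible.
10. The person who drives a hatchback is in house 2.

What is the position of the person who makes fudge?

3

Clue 3 places the person who makes mousse in house 4.
Clue 7: the lizard owner is in house 4.
From clue 8, the hamster owner must be in house 3.
Clue 10 places the person who drives a hatchback in house 2.
That leaves brownies as the dessert for house 2.
House 5's pet must be turtle (nothing else left).
Clue 1: the person who drives a van is in house 3.
Clue 2: the fish owner is in house 1.
The person who drives a convertible is in house 1 (clue 9).
The only pet still possible for house 2 is bird.
House 4 vehicle: only jeep fits.
House 5 vehicle: only pickup fits.
The person who makes cake is in house 5 (clue 6).
That leaves cheesecake as the dessert for house 1.
The only dessert still possible for house 3 is fudge.
So: house 1 = cheesecake/fish/convertible, house 2 = brownies/bird/hatchback, house 3 = fudge/hamster/van, house 4 = mousse/lizard/jeep, house 5 = cake/turtle/pickup.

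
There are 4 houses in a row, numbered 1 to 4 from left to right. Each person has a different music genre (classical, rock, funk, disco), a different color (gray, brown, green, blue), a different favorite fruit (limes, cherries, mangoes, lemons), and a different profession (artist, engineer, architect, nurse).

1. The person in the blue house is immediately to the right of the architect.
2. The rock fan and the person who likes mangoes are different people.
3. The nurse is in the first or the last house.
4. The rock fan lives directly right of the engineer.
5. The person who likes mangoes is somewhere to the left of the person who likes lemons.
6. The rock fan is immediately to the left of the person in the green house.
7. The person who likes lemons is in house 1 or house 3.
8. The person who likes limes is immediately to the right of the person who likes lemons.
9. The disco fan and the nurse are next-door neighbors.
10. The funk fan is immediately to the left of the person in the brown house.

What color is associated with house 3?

green

By clue 7, the person who likes lemons is in house 3.
Clue 8: the person who likes limes is in house 4.
That leaves classical as the music genre for house 4.
House 1 color: only gray fits.
House 1's music genre must be funk (nothing else left).
By clue 10, the person in the brown house is in house 2.
The disco fan is narrowed to house 2 or 3; consider each.
Placing it in house 2 leads to a contradiction, so it's in house 3.
Clue 9: the nurse is in house 4.
So house 2 gets rock for music genre.
By clue 2, the person who likes mangoes is in house 1.
From clue 4, the engineer must be in house 1.
The person in the green house is in house 3 (clue 6).
So house 4 gets blue for color.
House 2 favorite fruit: only cherries fits.
By clue 1, the architect is in house 3.
The only profession still possible for house 2 is artist.
So: house 1 = funk/gray/mangoes/engineer, house 2 = rock/brown/cherries/artist, house 3 = disco/green/lemons/architect, house 4 = classical/blue/limes/nurse.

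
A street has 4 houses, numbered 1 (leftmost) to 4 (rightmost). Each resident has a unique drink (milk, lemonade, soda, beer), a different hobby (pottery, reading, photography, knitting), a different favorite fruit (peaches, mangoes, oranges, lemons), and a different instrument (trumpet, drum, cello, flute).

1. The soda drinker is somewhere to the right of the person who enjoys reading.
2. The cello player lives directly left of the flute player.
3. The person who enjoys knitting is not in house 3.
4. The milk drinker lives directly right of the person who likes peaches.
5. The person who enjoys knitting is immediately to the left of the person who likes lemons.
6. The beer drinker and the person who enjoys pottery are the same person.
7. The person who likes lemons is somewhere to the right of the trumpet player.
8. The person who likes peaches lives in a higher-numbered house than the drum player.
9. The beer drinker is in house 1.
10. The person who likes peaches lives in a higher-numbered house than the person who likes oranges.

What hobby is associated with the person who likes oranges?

The beer drinker is in house 1 (clue 9).
The only favorite fruit still possible for house 4 is mangoes.
The only instrument still possible for house 4 is flute.
Clue 2 places the cello player in house 3.
Clue 6: the person who enjoys pottery is in house 1.
That leaves knitting as the hobby for house 2.
House 4's hobby must be photography (nothing else left).
That leaves oranges as the favorite fruit for house 1.
The soda drinker is in house 4 (clue 1).
By clue 5, the person who likes lemons is in house 3.
House 2 drink: only lemonade fits.
So house 3 gets milk for drink.
So house 3 gets reading for hobby.
House 2 favorite fruit: only peaches fits.
The drum player is in house 1 (clue 8).
So house 2 gets trumpet for instrument.
So: house 1 = beer/pottery/oranges/drum, house 2 = lemonade/knitting/peaches/trumpet, house 3 = milk/reading/lemons/cello, house 4 = soda/photography/mangoes/flute.

pottery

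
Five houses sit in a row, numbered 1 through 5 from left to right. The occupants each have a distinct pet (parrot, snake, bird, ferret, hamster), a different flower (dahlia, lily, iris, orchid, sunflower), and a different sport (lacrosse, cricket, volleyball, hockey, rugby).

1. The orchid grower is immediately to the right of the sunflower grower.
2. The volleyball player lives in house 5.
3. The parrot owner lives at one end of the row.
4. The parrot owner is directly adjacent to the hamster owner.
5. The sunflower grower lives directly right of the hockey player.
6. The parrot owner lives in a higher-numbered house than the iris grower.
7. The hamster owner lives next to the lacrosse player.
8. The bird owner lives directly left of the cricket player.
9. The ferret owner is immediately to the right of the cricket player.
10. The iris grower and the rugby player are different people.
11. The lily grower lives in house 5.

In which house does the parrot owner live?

From clue 2, the volleyball player must be in house 5.
From clue 6, the parrot owner must be in house 5.
By clue 11, the lily grower is in house 5.
The hamster owner is in house 4 (clue 4).
Clue 7: the lacrosse player is in house 3.
House 1's sport must be hockey (nothing else left).
The only sport still possible for house 2 is cricket.
So house 4 gets rugby for sport.
Clue 5: the sunflower grower is in house 2.
By clue 8, the bird owner is in house 1.
That leaves snake as the pet for house 2.
So house 3 gets ferret for pet.
From clue 1, the orchid grower must be in house 3.
House 4's flower must be dahlia (nothing else left).
House 1's flower must be iris (nothing else left).
So: house 1 = bird/iris/hockey, house 2 = snake/sunflower/cricket, house 3 = ferret/orchid/lacrosse, house 4 = hamster/dahlia/rugby, house 5 = parrot/lily/volleyball.

5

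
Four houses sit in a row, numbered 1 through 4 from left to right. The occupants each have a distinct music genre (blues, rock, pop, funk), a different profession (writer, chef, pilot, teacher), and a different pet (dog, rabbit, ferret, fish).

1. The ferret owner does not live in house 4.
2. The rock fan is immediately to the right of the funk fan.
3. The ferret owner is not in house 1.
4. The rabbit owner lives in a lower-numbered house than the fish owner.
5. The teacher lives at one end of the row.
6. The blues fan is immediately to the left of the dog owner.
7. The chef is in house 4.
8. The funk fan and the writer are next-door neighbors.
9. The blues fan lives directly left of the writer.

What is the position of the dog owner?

Clue 7 places the chef in house 4.
So house 1 gets teacher for profession.
House 1 pet: only rabbit fits.
House 4 pet: only fish fits.
The blues fan is narrowed to house 1 or 2; consider each.
Placing it in house 2 leads to a contradiction, so it's in house 1.
Clue 6 places the dog owner in house 2.
Clue 9: the writer is in house 2.
So house 3 gets pilot for profession.
So house 3 gets ferret for pet.
Clue 8 places the funk fan in house 3.
The only music genre still possible for house 2 is pop.
That leaves rock as the music genre for house 4.
So: house 1 = blues/teacher/rabbit, house 2 = pop/writer/dog, house 3 = funk/pilot/ferret, house 4 = rock/chef/fish.

2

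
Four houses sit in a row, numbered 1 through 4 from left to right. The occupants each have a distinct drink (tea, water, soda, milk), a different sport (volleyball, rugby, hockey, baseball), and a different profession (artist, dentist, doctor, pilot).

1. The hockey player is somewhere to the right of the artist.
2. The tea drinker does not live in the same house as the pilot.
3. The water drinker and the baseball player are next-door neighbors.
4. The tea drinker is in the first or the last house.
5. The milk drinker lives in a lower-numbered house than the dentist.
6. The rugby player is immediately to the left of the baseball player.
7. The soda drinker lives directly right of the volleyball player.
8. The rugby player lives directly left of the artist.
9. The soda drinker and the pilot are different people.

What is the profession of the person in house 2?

artist

So house 4 gets hockey for sport.
The tea drinker is narrowed to house 1 or 4; consider each.
Placing it in house 4 leads to a contradiction, so it's in house 1.
So house 1 gets doctor for profession.
The milk drinker is narrowed to house 2 or 3; consider each.
Placing it in house 3 leads to a contradiction, so it's in house 2.
House 1 sport: only rugby fits.
By clue 6, the baseball player is in house 2.
By clue 8, the artist is in house 2.
House 3's sport must be volleyball (nothing else left).
Clue 3 places the water drinker in house 3.
By clue 7, the soda drinker is in house 4.
By clue 9, the pilot is in house 3.
So house 4 gets dentist for profession.
So: house 1 = tea/rugby/doctor, house 2 = milk/baseball/artist, house 3 = water/volleyball/pilot, house 4 = soda/hockey/dentist.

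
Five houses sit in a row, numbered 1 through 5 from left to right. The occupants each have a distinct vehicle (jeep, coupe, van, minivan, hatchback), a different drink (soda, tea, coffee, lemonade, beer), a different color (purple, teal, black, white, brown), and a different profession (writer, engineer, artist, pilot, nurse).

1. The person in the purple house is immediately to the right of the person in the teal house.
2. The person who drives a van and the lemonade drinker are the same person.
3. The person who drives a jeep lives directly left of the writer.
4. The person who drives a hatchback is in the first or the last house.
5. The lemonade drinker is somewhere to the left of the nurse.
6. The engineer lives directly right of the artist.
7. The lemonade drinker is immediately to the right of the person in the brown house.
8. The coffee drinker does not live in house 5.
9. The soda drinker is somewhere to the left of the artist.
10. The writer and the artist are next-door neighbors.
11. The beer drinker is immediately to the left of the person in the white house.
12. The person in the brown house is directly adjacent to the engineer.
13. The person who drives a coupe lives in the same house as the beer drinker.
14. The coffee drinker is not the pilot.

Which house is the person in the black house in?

House 5's drink must be tea (nothing else left).
The only profession still possible for house 1 is pilot.
House 5 profession: only nurse fits.
The person who drives a hatchback is narrowed to house 1 or 5; consider each.
Placing it in house 1 leads to a contradiction, so it's in house 5.
The person who drives a van is narrowed to house 3 or 4; consider each.
Placing it in house 3 leads to a contradiction, so it's in house 4.
From clue 2, the lemonade drinker must be in house 4.
From clue 7, the person in the brown house must be in house 3.
Clue 12 places the engineer in house 4.
The artist is in house 3 (clue 6).
By clue 10, the writer is in house 2.
From clue 3, the person who drives a jeep must be in house 1.
That leaves minivan as the vehicle for house 2.
That leaves coupe as the vehicle for house 3.
By clue 13, the beer drinker is in house 3.
That leaves soda as the drink for house 1.
House 2 drink: only coffee fits.
By clue 11, the person in the white house is in house 4.
Clue 1 places the person in the purple house in house 2.
So house 1 gets teal for color.
House 5's color must be black (nothing else left).
So: house 1 = jeep/soda/teal/pilot, house 2 = minivan/coffee/purple/writer, house 3 = coupe/beer/brown/artist, house 4 = van/lemonade/white/engineer, house 5 = hatchback/tea/black/nurse.

5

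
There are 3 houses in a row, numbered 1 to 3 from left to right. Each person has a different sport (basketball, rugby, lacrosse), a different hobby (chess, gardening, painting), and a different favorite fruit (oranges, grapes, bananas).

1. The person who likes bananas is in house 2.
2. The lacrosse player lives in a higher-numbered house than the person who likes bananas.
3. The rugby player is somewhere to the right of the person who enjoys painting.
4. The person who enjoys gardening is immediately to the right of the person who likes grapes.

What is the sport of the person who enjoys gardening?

rugby

From clue 1, the person who likes bananas must be in house 2.
By clue 2, the lacrosse player is in house 3.
House 1's sport must be basketball (nothing else left).
The only sport still possible for house 2 is rugby.
So house 3 gets oranges for favorite fruit.
Clue 3: the person who enjoys painting is in house 1.
Clue 4: the person who enjoys gardening is in house 2.
So house 3 gets chess for hobby.
That leaves grapes as the favorite fruit for house 1.
So: house 1 = basketball/painting/grapes, house 2 = rugby/gardening/bananas, house 3 = lacrosse/chess/oranges.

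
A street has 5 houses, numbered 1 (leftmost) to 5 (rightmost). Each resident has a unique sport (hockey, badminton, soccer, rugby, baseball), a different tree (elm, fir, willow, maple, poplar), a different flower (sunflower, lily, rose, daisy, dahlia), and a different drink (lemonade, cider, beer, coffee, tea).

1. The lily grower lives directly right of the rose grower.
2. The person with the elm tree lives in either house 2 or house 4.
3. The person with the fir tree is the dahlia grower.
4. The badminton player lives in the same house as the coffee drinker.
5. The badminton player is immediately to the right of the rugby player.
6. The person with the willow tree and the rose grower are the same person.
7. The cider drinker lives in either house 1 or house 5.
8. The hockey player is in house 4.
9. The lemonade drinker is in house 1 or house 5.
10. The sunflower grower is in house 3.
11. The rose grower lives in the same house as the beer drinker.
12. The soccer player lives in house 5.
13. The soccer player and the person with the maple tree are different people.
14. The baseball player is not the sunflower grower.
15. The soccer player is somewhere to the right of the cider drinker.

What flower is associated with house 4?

rose

Clue 8 places the hockey player in house 4.
By clue 10, the sunflower grower is in house 3.
By clue 12, the soccer player is in house 5.
From clue 15, the cider drinker must be in house 1.
Clue 11: the rose grower is in house 4.
Clue 11 places the beer drinker in house 4.
House 3's sport must be badminton (nothing else left).
House 5's drink must be lemonade (nothing else left).
By clue 1, the lily grower is in house 5.
By clue 4, the coffee drinker is in house 3.
The rugby player is in house 2 (clue 5).
Clue 6: the person with the willow tree is in house 4.
House 1 sport: only baseball fits.
The only drink still possible for house 2 is tea.
The only tree still possible for house 1 is fir.
House 2 tree: only elm fits.
So house 3 gets maple for tree.
House 5 tree: only poplar fits.
Clue 3: the dahlia grower is in house 1.
House 2's flower must be daisy (nothing else left).
So: house 1 = baseball/fir/dahlia/cider, house 2 = rugby/elm/daisy/tea, house 3 = badminton/maple/sunflower/coffee, house 4 = hockey/willow/rose/beer, house 5 = soccer/poplar/lily/lemonade.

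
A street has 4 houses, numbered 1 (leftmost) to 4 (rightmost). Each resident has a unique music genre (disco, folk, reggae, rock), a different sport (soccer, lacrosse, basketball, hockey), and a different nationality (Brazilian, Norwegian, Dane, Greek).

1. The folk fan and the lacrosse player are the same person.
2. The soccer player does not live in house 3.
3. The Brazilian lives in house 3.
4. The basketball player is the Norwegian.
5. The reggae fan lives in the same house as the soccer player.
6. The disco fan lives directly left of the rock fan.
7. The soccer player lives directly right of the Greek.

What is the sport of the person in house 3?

By clue 3, the Brazilian is in house 3.
House 1 nationality: only Greek fits.
By clue 7, the soccer player is in house 2.
House 4 sport: only basketball fits.
The Norwegian is in house 4 (clue 4).
From clue 5, the reggae fan must be in house 2.
House 4's music genre must be rock (nothing else left).
That leaves Dane as the nationality for house 2.
Clue 6 places the disco fan in house 3.
House 1's music genre must be folk (nothing else left).
Clue 1 places the lacrosse player in house 1.
House 3 sport: only hockey fits.
So: house 1 = folk/lacrosse/Greek, house 2 = reggae/soccer/Dane, house 3 = disco/hockey/Brazilian, house 4 = rock/basketball/Norwegian.

hockey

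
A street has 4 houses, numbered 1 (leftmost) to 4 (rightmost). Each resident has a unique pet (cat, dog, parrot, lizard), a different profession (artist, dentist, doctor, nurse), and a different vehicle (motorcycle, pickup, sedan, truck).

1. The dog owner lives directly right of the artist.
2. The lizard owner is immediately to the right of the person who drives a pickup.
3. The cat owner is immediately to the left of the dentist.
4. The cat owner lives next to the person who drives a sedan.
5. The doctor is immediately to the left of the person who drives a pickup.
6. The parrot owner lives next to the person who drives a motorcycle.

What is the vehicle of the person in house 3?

pickup

The lizard owner is narrowed to house 3 or 4; consider each.
Placing it in house 3 leads to a contradiction, so it's in house 4.
The person who drives a pickup is in house 3 (clue 2).
By clue 5, the doctor is in house 2.
By clue 1, the dog owner is in house 2.
By clue 1, the artist is in house 1.
So house 1 gets parrot for pet.
House 3 pet: only cat fits.
Clue 3: the dentist is in house 4.
By clue 6, the person who drives a motorcycle is in house 2.
So house 3 gets nurse for profession.
That leaves truck as the vehicle for house 1.
The only vehicle still possible for house 4 is sedan.
So: house 1 = parrot/artist/truck, house 2 = dog/doctor/motorcycle, house 3 = cat/nurse/pickup, house 4 = lizard/dentist/sedan.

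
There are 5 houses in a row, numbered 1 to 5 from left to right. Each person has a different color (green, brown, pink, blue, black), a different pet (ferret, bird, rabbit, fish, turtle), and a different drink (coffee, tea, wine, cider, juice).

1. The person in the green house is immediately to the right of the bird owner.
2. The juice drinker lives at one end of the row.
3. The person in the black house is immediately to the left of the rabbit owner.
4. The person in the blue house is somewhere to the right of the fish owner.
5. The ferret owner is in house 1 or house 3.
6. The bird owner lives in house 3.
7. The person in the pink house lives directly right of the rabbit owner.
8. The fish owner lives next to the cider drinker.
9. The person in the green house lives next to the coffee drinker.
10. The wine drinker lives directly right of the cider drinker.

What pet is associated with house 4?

fish

Clue 6 places the bird owner in house 3.
That leaves turtle as the pet for house 5.
From clue 1, the person in the green house must be in house 4.
The only pet still possible for house 1 is ferret.
So house 2 gets brown for color.
The only color still possible for house 1 is black.
By clue 3, the rabbit owner is in house 2.
By clue 7, the person in the pink house is in house 3.
The only color still possible for house 5 is blue.
So house 4 gets fish for pet.
The cider drinker is in house 3 (clue 8).
Clue 10 places the wine drinker in house 4.
House 2's drink must be tea (nothing else left).
That leaves juice as the drink for house 1.
That leaves coffee as the drink for house 5.
So: house 1 = black/ferret/juice, house 2 = brown/rabbit/tea, house 3 = pink/bird/cider, house 4 = green/fish/wine, house 5 = blue/turtle/coffee.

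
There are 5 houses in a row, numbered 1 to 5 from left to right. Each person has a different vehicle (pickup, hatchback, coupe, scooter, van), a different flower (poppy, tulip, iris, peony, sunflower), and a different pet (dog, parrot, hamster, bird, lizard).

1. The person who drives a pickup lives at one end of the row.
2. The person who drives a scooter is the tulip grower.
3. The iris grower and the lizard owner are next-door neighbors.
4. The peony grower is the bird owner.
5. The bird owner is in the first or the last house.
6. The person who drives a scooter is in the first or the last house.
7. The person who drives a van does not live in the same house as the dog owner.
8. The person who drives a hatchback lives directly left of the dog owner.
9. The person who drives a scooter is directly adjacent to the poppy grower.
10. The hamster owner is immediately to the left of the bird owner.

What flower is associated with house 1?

By clue 10, the hamster owner is in house 4.
The bird owner is in house 5 (clue 10).
From clue 4, the peony grower must be in house 5.
Clue 2 places the person who drives a scooter in house 1.
The poppy grower is in house 2 (clue 9).
House 1's flower must be tulip (nothing else left).
From clue 8, the dog owner must be in house 3.
The only vehicle still possible for house 2 is hatchback.
So house 5 gets pickup for vehicle.
House 1's pet must be parrot (nothing else left).
That leaves lizard as the pet for house 2.
The iris grower is in house 3 (clue 3).
By clue 7, the person who drives a van is in house 4.
So house 3 gets coupe for vehicle.
So house 4 gets sunflower for flower.
So: house 1 = scooter/tulip/parrot, house 2 = hatchback/poppy/lizard, house 3 = coupe/iris/dog, house 4 = van/sunflower/hamster, house 5 = pickup/peony/bird.

tulip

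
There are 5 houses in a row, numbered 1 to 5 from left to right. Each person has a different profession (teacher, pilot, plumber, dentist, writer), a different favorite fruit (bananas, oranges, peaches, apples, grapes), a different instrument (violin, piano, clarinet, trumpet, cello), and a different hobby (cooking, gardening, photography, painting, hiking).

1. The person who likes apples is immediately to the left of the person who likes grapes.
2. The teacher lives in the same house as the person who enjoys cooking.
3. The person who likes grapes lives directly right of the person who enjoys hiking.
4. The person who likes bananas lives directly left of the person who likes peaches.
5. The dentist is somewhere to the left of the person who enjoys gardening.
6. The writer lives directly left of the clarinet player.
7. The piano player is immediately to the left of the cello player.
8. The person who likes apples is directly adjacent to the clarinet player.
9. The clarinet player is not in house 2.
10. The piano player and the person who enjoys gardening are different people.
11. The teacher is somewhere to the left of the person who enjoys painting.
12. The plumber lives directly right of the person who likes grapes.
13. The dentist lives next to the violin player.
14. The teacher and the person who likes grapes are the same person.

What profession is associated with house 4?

The only hobby still possible for house 1 is photography.
The plumber is narrowed to house 4 or 5; consider each.
Placing it in house 5 leads to a contradiction, so it's in house 4.
The person who likes grapes is in house 3 (clue 12).
Clue 14 places the teacher in house 3.
The only profession still possible for house 2 is writer.
That leaves pilot as the profession for house 5.
The person who enjoys cooking is in house 3 (clue 2).
Clue 3 places the person who enjoys hiking in house 2.
From clue 6, the clarinet player must be in house 3.
The violin player is in house 2 (clue 13).
House 1's profession must be dentist (nothing else left).
The only favorite fruit still possible for house 2 is apples.
By clue 4, the person who likes bananas is in house 4.
The piano player is in house 4 (clue 7).
Clue 7 places the cello player in house 5.
By clue 10, the person who enjoys gardening is in house 5.
The only favorite fruit still possible for house 1 is oranges.
House 5's favorite fruit must be peaches (nothing else left).
That leaves trumpet as the instrument for house 1.
The only hobby still possible for house 4 is painting.
So: house 1 = dentist/oranges/trumpet/photography, house 2 = writer/apples/violin/hiking, house 3 = teacher/grapes/clarinet/cooking, house 4 = plumber/bananas/piano/painting, house 5 = pilot/peaches/cello/gardening.

plumber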